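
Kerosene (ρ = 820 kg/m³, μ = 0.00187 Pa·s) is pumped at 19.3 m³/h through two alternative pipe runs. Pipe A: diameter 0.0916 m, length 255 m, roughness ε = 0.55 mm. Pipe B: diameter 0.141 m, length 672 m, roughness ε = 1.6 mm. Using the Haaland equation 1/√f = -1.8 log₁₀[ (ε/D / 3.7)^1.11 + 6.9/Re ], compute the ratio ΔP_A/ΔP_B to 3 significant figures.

ΔP_A/ΔP_B ≈ 2.69

Pipe A: V = Q/A = 0.005361/0.00659 = 0.8135 m/s; Re = 3.268e+04; ε/D = 0.006; Haaland → f = 0.03441; ΔP_A = f(L/D)(ρV²/2) = 2.599e+04 Pa.
Pipe B: V = Q/A = 0.005361/0.01561 = 0.3433 m/s; Re = 2.123e+04; ε/D = 0.0113; Haaland → f = 0.04201; ΔP_B = f(L/D)(ρV²/2) = 9677 Pa.
ΔP_A/ΔP_B = 2.599e+04/9677 = 2.69.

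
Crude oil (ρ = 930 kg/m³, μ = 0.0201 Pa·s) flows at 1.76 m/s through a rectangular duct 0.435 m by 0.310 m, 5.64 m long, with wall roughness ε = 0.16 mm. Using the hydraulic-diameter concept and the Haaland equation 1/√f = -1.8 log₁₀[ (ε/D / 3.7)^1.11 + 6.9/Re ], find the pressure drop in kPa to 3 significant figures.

Hydraulic diameter D_h = 4A/P = 4·(0.435·0.31)/(2·(0.435+0.31)) = 0.5394/1.49 = 0.362 m.
Re = ρVD_h/μ = 930·1.76·0.362/0.0201 = 2.948e+04.
ε/D_h = 0.00016/0.362 = 0.000442; Haaland gives 1/√f = -1.8 log₁₀[4.42e-05+0.000234] = 6.4, so f = 0.02441.
ΔP = f(L/D_h)(ρV²/2) = 0.02441·5.64/0.362·1440 = 547.9 Pa.
ΔP = 0.548 kPa.

ΔP ≈ 0.548 kPa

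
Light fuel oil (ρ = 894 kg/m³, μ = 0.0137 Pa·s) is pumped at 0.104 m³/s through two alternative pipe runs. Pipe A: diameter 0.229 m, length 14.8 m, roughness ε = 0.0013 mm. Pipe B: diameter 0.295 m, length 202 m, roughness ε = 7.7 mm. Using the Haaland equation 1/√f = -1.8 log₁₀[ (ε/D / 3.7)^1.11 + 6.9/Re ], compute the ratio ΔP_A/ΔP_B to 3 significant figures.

ΔP_A/ΔP_B ≈ 0.104

Pipe A: V = Q/A = 0.104/0.04119 = 2.525 m/s; Re = 3.773e+04; ε/D = 5.68e-06; Haaland → f = 0.0221; ΔP_A = f(L/D)(ρV²/2) = 4071 Pa.
Pipe B: V = Q/A = 0.104/0.06835 = 1.522 m/s; Re = 2.929e+04; ε/D = 0.0261; Haaland → f = 0.05523; ΔP_B = f(L/D)(ρV²/2) = 3.914e+04 Pa.
ΔP_A/ΔP_B = 4071/3.914e+04 = 0.104.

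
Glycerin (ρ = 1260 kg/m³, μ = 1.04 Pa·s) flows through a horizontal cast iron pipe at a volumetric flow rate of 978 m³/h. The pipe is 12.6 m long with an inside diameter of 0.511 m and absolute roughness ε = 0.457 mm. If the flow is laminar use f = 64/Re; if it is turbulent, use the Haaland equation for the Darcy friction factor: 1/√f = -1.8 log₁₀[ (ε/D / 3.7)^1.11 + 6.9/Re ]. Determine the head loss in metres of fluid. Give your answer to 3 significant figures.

Q = 978 m³/h = 978/3600 = 0.2717 m³/s.
Cross-sectional area A = πD²/4 = π(0.511)²/4 = 0.2051 m²; mean velocity V = Q/A = 0.2717/0.2051 = 1.325 m/s.
Reynolds number Re = ρVD/μ = 1260 · 1.325 · 0.511 / 1.04 = 820.1.
Re < 2300 → laminar flow, so f = 64/Re = 64/820.1 = 0.07804 (the turbulent correlation is not needed).
Darcy-Weisbach: ΔP = f(L/D)(ρV²/2) = 0.07804·(12.6/0.511)·(1260·1.325²/2) = 0.07804·24.66·1105 = 2127 Pa.
Head loss h_f = ΔP/(ρg) = 2127/(1260·9.81) = 0.172 m.

h_f ≈ 0.172 m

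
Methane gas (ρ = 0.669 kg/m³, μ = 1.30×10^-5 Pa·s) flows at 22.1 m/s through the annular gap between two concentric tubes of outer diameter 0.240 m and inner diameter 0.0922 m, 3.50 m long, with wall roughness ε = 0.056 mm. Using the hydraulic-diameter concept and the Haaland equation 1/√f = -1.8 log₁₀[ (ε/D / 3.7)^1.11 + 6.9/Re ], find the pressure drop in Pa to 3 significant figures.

Hydraulic diameter D_h = 4A/P = D_o - D_i = 0.24 - 0.0922 = 0.1478 m.
Re = ρVD_h/μ = 0.669·22.1·0.1478/1.3e-05 = 1.681e+05.
ε/D_h = 5.6e-05/0.1478 = 0.000379; Haaland gives 1/√f = -1.8 log₁₀[3.73e-05+4.1e-05] = 7.391, so f = 0.01831.
ΔP = f(L/D_h)(ρV²/2) = 0.01831·3.5/0.1478·163.4 = 70.82 Pa.

ΔP ≈ 70.8 Pa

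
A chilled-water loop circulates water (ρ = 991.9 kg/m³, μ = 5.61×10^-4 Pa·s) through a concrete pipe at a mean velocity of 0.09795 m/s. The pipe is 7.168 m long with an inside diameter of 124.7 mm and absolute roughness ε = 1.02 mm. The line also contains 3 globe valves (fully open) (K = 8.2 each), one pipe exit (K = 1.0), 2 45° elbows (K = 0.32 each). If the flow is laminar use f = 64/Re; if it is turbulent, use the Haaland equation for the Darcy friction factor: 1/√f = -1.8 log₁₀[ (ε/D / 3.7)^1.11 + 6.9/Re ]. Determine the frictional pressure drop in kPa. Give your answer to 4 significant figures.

ΔP ≈ 0.1353 kPa

Reynolds number Re = ρVD/μ = 991.9 · 0.09795 · 0.1247 / 0.000561 = 2.16e+04.
Re > 4000 → turbulent. Relative roughness ε/D = 0.00102/0.1247 = 0.00818. Haaland: 1/√f = -1.8 log₁₀[(0.00818/3.7)^1.11 + 6.9/2.16e+04] = -1.8 log₁₀[0.00113 + 0.00032] = 5.111, so f = 0.03829.
Total minor-loss coefficient ΣK = 3·8.2 + 1·1 + 2·0.32 = 26.2.
ΔP = [f·L/D + ΣK]·(ρV²/2) = [0.03829·7.168/0.1247 + 26.2]·(991.9·0.09795²/2) = [2.201 + 26.2]·4.758 = 135.3 Pa.
ΔP = 135.3 Pa = 0.1353 kPa.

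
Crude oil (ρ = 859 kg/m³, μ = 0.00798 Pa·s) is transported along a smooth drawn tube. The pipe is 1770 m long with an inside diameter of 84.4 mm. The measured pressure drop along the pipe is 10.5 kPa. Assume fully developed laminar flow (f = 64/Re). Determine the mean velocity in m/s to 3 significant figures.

V ≈ 0.165 m/s

For laminar flow, f = 64/Re with Re = ρVD/μ, so Darcy-Weisbach reduces to ΔP = 32μLV/D². Solving for V: V = ΔP·D²/(32μL) = 1.05e+04·(0.0844)²/(32·0.00798·1770) = 0.1655 m/s.
Check: Re = ρVD/μ = 859·0.1655·0.0844/0.00798 = 1503 < 2300, so the laminar assumption holds.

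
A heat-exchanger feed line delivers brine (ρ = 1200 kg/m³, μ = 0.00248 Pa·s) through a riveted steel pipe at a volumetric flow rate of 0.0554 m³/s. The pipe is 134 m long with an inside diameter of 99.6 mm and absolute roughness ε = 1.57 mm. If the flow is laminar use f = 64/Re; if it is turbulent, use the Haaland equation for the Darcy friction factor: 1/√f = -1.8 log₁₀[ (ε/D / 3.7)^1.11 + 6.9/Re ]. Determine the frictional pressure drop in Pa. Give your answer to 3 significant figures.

ΔP ≈ 1.82×10^6 Pa

Cross-sectional area A = πD²/4 = π(0.0996)²/4 = 0.007791 m²; mean velocity V = Q/A = 0.0554/0.007791 = 7.111 m/s.
Reynolds number Re = ρVD/μ = 1200 · 7.111 · 0.0996 / 0.00248 = 3.427e+05.
Re > 4000 → turbulent. Relative roughness ε/D = 0.00157/0.0996 = 0.0158. Haaland: 1/√f = -1.8 log₁₀[(0.0158/3.7)^1.11 + 6.9/3.427e+05] = -1.8 log₁₀[0.00234 + 2.01e-05] = 4.73, so f = 0.0447.
Darcy-Weisbach: ΔP = f(L/D)(ρV²/2) = 0.0447·(134/0.0996)·(1200·7.111²/2) = 0.0447·1345·3.034e+04 = 1.824e+06 Pa.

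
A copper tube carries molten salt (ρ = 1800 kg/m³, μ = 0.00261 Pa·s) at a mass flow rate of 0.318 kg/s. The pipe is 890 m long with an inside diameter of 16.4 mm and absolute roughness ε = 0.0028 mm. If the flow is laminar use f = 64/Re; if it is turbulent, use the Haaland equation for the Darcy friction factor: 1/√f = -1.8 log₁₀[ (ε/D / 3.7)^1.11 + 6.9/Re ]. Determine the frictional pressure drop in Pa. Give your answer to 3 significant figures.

A = πD²/4 = π(0.0164)²/4 = 0.0002112 m²; mean velocity V = ṁ/(ρA) = 0.318/(1800 · 0.0002112) = 0.8363 m/s.
Reynolds number Re = ρVD/μ = 1800 · 0.8363 · 0.0164 / 0.00261 = 9459.
Re > 4000 → turbulent. Relative roughness ε/D = 2.8e-06/0.0164 = 0.000171. Haaland: 1/√f = -1.8 log₁₀[(0.000171/3.7)^1.11 + 6.9/9459] = -1.8 log₁₀[1.54e-05 + 0.000729] = 5.63, so f = 0.03155.
Darcy-Weisbach: ΔP = f(L/D)(ρV²/2) = 0.03155·(890/0.0164)·(1800·0.8363²/2) = 0.03155·5.427e+04·629.5 = 1.078e+06 Pa.

ΔP ≈ 1.08×10^6 Pa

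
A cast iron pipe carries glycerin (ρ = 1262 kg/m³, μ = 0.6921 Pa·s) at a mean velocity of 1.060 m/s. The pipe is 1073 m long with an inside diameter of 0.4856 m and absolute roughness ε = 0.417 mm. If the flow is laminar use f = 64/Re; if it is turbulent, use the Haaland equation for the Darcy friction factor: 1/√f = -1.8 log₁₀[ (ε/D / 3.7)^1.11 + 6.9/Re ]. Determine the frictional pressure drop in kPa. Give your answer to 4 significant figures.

Reynolds number Re = ρVD/μ = 1262 · 1.06 · 0.4856 / 0.692 = 938.6.
Re < 2300 → laminar flow, so f = 64/Re = 64/938.6 = 0.06819 (the turbulent correlation is not needed).
Darcy-Weisbach: ΔP = f(L/D)(ρV²/2) = 0.06819·(1073/0.4856)·(1262·1.06²/2) = 0.06819·2210·709 = 1.068e+05 Pa.
ΔP = 1.068e+05 Pa = 106.8 kPa.

ΔP ≈ 106.8 kPa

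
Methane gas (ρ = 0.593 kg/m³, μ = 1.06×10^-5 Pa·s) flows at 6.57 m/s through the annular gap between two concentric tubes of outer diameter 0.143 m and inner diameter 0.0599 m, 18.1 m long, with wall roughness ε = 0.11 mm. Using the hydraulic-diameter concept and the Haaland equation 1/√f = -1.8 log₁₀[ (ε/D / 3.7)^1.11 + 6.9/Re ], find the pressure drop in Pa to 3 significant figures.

ΔP ≈ 73.3 Pa

Hydraulic diameter D_h = 4A/P = D_o - D_i = 0.143 - 0.0599 = 0.0831 m.
Re = ρVD_h/μ = 0.593·6.57·0.0831/1.06e-05 = 3.054e+04.
ε/D_h = 0.00011/0.0831 = 0.00132; Haaland gives 1/√f = -1.8 log₁₀[0.000149+0.000226] = 6.166, so f = 0.0263.
ΔP = f(L/D_h)(ρV²/2) = 0.0263·18.1/0.0831·12.8 = 73.32 Pa.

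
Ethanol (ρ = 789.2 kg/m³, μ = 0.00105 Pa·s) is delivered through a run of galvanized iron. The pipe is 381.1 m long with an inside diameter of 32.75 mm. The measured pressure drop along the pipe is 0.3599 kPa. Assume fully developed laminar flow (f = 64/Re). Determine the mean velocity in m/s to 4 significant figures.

For laminar flow, f = 64/Re with Re = ρVD/μ, so Darcy-Weisbach reduces to ΔP = 32μLV/D². Solving for V: V = ΔP·D²/(32μL) = 359.9·(0.03275)²/(32·0.00105·381.1) = 0.03015 m/s.
Check: Re = ρVD/μ = 789.2·0.03015·0.03275/0.00105 = 742.1 < 2300, so the laminar assumption holds.

V ≈ 0.03015 m/s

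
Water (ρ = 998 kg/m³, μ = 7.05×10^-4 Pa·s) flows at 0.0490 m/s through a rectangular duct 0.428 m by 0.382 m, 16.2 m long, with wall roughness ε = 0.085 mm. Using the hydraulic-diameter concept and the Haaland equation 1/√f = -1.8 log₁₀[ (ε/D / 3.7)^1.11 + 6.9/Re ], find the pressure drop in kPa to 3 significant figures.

ΔP ≈ 0.00116 kPa

Hydraulic diameter D_h = 4A/P = 4·(0.428·0.382)/(2·(0.428+0.382)) = 0.654/1.62 = 0.4037 m.
Re = ρVD_h/μ = 998·0.049·0.4037/0.000705 = 2.8e+04.
ε/D_h = 8.5e-05/0.4037 = 0.000211; Haaland gives 1/√f = -1.8 log₁₀[1.94e-05+0.000246] = 6.436, so f = 0.02414.
ΔP = f(L/D_h)(ρV²/2) = 0.02414·16.2/0.4037·1.198 = 1.161 Pa.
ΔP = 0.00116 kPa.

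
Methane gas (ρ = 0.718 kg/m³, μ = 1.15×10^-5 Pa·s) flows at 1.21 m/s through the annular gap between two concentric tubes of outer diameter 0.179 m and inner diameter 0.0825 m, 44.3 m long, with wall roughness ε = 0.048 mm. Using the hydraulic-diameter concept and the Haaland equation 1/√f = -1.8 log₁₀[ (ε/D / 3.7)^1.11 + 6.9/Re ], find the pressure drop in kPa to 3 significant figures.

ΔP ≈ 0.00827 kPa

Hydraulic diameter D_h = 4A/P = D_o - D_i = 0.179 - 0.0825 = 0.0965 m.
Re = ρVD_h/μ = 0.718·1.21·0.0965/1.15e-05 = 7290.
ε/D_h = 4.8e-05/0.0965 = 0.000497; Haaland gives 1/√f = -1.8 log₁₀[5.04e-05+0.000946] = 5.402, so f = 0.03426.
ΔP = f(L/D_h)(ρV²/2) = 0.03426·44.3/0.0965·0.5256 = 8.267 Pa.
ΔP = 0.00827 kPa.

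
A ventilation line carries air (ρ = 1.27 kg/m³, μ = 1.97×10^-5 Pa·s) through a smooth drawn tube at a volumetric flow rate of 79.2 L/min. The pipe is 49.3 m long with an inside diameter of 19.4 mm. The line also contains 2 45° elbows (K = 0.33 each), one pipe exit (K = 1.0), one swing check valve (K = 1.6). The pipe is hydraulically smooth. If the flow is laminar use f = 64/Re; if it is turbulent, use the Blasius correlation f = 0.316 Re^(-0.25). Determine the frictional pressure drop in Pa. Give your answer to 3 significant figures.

Q = 79.2 L/min = 79.2/60000 = 0.00132 m³/s.
Cross-sectional area A = πD²/4 = π(0.0194)²/4 = 0.0002956 m²; mean velocity V = Q/A = 0.00132/0.0002956 = 4.466 m/s.
Reynolds number Re = ρVD/μ = 1.27 · 4.466 · 0.0194 / 1.97e-05 = 5585.
Re > 4000 → turbulent. Smooth-pipe (Blasius): f = 0.316 Re^(-0.25) = 0.316/(5585)^0.25 = 0.03655.
Total minor-loss coefficient ΣK = 2·0.33 + 1·1 + 1·1.6 = 3.26.
ΔP = [f·L/D + ΣK]·(ρV²/2) = [0.03655·49.3/0.0194 + 3.26]·(1.27·4.466²/2) = [92.89 + 3.26]·12.66 = 1218 Pa.

ΔP ≈ 1220 Pa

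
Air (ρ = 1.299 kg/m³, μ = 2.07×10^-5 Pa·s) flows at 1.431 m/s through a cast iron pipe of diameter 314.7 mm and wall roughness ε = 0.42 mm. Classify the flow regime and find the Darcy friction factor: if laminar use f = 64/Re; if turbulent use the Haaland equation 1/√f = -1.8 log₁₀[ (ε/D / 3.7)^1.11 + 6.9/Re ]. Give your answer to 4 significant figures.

f ≈ 0.02665

Re = ρVD/μ = 1.299·1.431·0.3147/2.07e-05 = 2.826e+04.
Re > 4000 → turbulent. ε/D = 0.00042/0.3147 = 0.00133; Haaland: 1/√f = -1.8 log₁₀[0.000151 + 0.000244] = 6.126, so f = 0.02665.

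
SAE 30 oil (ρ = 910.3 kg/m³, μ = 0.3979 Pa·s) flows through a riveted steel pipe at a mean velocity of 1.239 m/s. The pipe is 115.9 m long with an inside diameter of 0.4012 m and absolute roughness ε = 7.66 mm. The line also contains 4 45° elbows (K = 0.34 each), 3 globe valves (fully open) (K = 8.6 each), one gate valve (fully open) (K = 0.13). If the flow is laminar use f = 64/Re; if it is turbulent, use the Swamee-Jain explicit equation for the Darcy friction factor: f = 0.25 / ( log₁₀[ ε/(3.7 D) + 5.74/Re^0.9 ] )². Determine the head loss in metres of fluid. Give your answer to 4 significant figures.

Reynolds number Re = ρVD/μ = 910.3 · 1.239 · 0.4012 / 0.398 = 1137.
Re < 2300 → laminar flow, so f = 64/Re = 64/1137 = 0.05628 (the turbulent correlation is not needed).
Total minor-loss coefficient ΣK = 4·0.34 + 3·8.6 + 1·0.13 = 27.3.
ΔP = [f·L/D + ΣK]·(ρV²/2) = [0.05628·115.9/0.4012 + 27.3]·(910.3·1.239²/2) = [16.26 + 27.3]·698.7 = 3.043e+04 Pa.
Head loss h_f = ΔP/(ρg) = 3.043e+04/(910.3·9.81) = 3.407 m.

h_f ≈ 3.407 m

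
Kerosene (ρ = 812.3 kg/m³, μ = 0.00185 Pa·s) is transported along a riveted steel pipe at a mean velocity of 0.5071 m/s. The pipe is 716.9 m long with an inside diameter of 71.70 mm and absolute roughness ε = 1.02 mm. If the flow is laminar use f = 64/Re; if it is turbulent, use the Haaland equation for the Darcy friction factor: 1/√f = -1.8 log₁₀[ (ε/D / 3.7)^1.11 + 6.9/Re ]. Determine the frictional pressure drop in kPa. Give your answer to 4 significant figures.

Reynolds number Re = ρVD/μ = 812.3 · 0.5071 · 0.0717 / 0.00185 = 1.596e+04.
Re > 4000 → turbulent. Relative roughness ε/D = 0.00102/0.0717 = 0.0142. Haaland: 1/√f = -1.8 log₁₀[(0.0142/3.7)^1.11 + 6.9/1.596e+04] = -1.8 log₁₀[0.00209 + 0.000432] = 4.678, so f = 0.04569.
Darcy-Weisbach: ΔP = f(L/D)(ρV²/2) = 0.04569·(716.9/0.0717)·(812.3·0.5071²/2) = 0.04569·9999·104.4 = 4.772e+04 Pa.
ΔP = 4.772e+04 Pa = 47.72 kPa.

ΔP ≈ 47.72 kPa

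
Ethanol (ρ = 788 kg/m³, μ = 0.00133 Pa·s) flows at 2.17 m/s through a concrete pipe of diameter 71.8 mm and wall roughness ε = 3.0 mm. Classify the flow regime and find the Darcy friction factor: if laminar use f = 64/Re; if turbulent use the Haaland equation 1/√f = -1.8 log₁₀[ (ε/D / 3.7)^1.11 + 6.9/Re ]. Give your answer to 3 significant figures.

Re = ρVD/μ = 788·2.17·0.0718/0.00133 = 9.231e+04.
Re > 4000 → turbulent. ε/D = 0.003/0.0718 = 0.0418; Haaland: 1/√f = -1.8 log₁₀[0.0069 + 7.47e-05] = 3.882, so f = 0.06635.

f ≈ 0.0664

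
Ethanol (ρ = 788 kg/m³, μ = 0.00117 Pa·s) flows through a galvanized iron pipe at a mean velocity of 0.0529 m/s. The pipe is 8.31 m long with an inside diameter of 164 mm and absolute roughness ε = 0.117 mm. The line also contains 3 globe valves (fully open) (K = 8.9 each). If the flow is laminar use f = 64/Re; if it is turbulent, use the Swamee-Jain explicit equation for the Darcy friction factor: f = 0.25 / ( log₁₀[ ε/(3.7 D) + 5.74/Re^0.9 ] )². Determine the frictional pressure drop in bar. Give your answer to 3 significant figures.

Reynolds number Re = ρVD/μ = 788 · 0.0529 · 0.164 / 0.00117 = 5843.
Re > 4000 → turbulent. Relative roughness ε/D = 0.000117/0.164 = 0.000713. Swamee-Jain: f = 0.25/(log₁₀[0.000713/3.7 + 5.74/5843^0.9])² = 0.25/(log₁₀[0.000193 + 0.00234])² = 0.25/(-2.597)² = 0.03708.
Total minor-loss coefficient ΣK = 3·8.9 = 26.7.
ΔP = [f·L/D + ΣK]·(ρV²/2) = [0.03708·8.31/0.164 + 26.7]·(788·0.0529²/2) = [1.879 + 26.7]·1.103 = 31.51 Pa.
ΔP = 31.51 Pa = 3.15×10^-4 bar.

ΔP ≈ 3.15×10^-4 bar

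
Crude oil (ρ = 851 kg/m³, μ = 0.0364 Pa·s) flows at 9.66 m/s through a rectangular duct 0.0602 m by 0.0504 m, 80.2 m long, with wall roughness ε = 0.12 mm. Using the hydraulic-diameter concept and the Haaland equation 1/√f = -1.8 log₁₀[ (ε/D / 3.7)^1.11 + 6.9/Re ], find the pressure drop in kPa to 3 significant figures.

ΔP ≈ 1880 kPa

Hydraulic diameter D_h = 4A/P = 4·(0.0602·0.0504)/(2·(0.0602+0.0504)) = 0.01214/0.2212 = 0.05487 m.
Re = ρVD_h/μ = 851·9.66·0.05487/0.0364 = 1.239e+04.
ε/D_h = 0.00012/0.05487 = 0.00219; Haaland gives 1/√f = -1.8 log₁₀[0.000261+0.000557] = 5.557, so f = 0.03238.
ΔP = f(L/D_h)(ρV²/2) = 0.03238·80.2/0.05487·3.971e+04 = 1.879e+06 Pa.
ΔP = 1880 kPa.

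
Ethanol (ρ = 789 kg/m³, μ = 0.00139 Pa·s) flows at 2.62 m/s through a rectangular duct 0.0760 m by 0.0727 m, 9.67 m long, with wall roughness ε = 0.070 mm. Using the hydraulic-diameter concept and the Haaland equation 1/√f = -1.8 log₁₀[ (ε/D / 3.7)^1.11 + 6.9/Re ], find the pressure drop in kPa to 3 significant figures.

ΔP ≈ 7.60 kPa

Hydraulic diameter D_h = 4A/P = 4·(0.076·0.0727)/(2·(0.076+0.0727)) = 0.0221/0.2974 = 0.07431 m.
Re = ρVD_h/μ = 789·2.62·0.07431/0.00139 = 1.105e+05.
ε/D_h = 7e-05/0.07431 = 0.000942; Haaland gives 1/√f = -1.8 log₁₀[0.000102+6.24e-05] = 6.809, so f = 0.02157.
ΔP = f(L/D_h)(ρV²/2) = 0.02157·9.67/0.07431·2708 = 7600 Pa.
ΔP = 7.60 kPa.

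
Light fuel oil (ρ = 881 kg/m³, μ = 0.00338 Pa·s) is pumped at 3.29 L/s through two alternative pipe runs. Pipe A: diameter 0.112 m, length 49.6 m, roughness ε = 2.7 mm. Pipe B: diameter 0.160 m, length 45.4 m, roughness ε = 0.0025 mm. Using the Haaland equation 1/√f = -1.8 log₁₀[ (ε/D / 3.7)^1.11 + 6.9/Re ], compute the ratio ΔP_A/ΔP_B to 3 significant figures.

ΔP_A/ΔP_B ≈ 10.5

Pipe A: V = Q/A = 0.00329/0.009852 = 0.3339 m/s; Re = 9749; ε/D = 0.0241; Haaland → f = 0.05582; ΔP_A = f(L/D)(ρV²/2) = 1214 Pa.
Pipe B: V = Q/A = 0.00329/0.02011 = 0.1636 m/s; Re = 6824; ε/D = 1.56e-05; Haaland → f = 0.03441; ΔP_B = f(L/D)(ρV²/2) = 115.2 Pa.
ΔP_A/ΔP_B = 1214/115.2 = 10.5.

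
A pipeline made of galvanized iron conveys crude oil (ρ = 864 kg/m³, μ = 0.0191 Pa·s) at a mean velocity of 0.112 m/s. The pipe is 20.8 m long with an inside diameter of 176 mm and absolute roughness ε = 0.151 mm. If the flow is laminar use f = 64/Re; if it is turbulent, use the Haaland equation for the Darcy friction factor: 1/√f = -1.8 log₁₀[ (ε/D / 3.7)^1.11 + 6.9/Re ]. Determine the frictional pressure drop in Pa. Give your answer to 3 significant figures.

ΔP ≈ 46.0 Pa

Reynolds number Re = ρVD/μ = 864 · 0.112 · 0.176 / 0.0191 = 891.7.
Re < 2300 → laminar flow, so f = 64/Re = 64/891.7 = 0.07177 (the turbulent correlation is not needed).
Darcy-Weisbach: ΔP = f(L/D)(ρV²/2) = 0.07177·(20.8/0.176)·(864·0.112²/2) = 0.07177·118.2·5.419 = 45.97 Pa.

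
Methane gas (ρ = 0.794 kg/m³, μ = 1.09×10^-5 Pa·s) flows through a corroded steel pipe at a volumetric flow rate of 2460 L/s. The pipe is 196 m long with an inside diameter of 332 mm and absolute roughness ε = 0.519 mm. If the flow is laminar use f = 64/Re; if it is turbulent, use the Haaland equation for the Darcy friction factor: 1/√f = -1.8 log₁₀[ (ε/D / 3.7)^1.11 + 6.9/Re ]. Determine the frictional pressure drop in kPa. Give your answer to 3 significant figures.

Q = 2460 L/s = 2460/1000 = 2.46 m³/s.
Cross-sectional area A = πD²/4 = π(0.332)²/4 = 0.08657 m²; mean velocity V = Q/A = 2.46/0.08657 = 28.42 m/s.
Reynolds number Re = ρVD/μ = 0.794 · 28.42 · 0.332 / 1.09e-05 = 6.872e+05.
Re > 4000 → turbulent. Relative roughness ε/D = 0.000519/0.332 = 0.00156. Haaland: 1/√f = -1.8 log₁₀[(0.00156/3.7)^1.11 + 6.9/6.872e+05] = -1.8 log₁₀[0.00018 + 1e-05] = 6.699, so f = 0.02228.
Darcy-Weisbach: ΔP = f(L/D)(ρV²/2) = 0.02228·(196/0.332)·(0.794·28.42²/2) = 0.02228·590.4·320.6 = 4217 Pa.
ΔP = 4217 Pa = 4.22 kPa.

ΔP ≈ 4.22 kPa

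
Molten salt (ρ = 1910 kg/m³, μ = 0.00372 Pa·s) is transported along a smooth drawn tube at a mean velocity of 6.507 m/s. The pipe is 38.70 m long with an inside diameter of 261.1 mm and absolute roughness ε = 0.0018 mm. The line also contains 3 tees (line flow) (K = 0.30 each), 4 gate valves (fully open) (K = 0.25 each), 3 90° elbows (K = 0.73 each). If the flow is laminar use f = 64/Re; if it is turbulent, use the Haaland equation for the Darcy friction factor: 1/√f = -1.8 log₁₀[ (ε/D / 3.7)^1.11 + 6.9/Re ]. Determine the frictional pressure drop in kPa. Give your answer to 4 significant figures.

ΔP ≈ 237.1 kPa

Reynolds number Re = ρVD/μ = 1910 · 6.507 · 0.2611 / 0.00372 = 8.723e+05.
Re > 4000 → turbulent. Relative roughness ε/D = 1.8e-06/0.2611 = 6.89e-06. Haaland: 1/√f = -1.8 log₁₀[(6.89e-06/3.7)^1.11 + 6.9/8.723e+05] = -1.8 log₁₀[4.37e-07 + 7.91e-06] = 9.141, so f = 0.01197.
Total minor-loss coefficient ΣK = 3·0.3 + 4·0.25 + 3·0.73 = 4.09.
ΔP = [f·L/D + ΣK]·(ρV²/2) = [0.01197·38.7/0.2611 + 4.09]·(1910·6.507²/2) = [1.774 + 4.09]·4.044e+04 = 2.371e+05 Pa.
ΔP = 2.371e+05 Pa = 237.1 kPa.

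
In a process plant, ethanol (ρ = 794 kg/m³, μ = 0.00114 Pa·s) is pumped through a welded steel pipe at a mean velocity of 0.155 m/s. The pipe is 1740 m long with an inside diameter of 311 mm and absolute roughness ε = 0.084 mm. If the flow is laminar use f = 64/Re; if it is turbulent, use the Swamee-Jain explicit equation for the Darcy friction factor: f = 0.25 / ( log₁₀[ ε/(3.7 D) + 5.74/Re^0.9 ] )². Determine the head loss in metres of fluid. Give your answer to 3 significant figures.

Reynolds number Re = ρVD/μ = 794 · 0.155 · 0.311 / 0.00114 = 3.357e+04.
Re > 4000 → turbulent. Relative roughness ε/D = 8.4e-05/0.311 = 0.00027. Swamee-Jain: f = 0.25/(log₁₀[0.00027/3.7 + 5.74/3.357e+04^0.9])² = 0.25/(log₁₀[7.3e-05 + 0.000485])² = 0.25/(-3.254)² = 0.02362.
Darcy-Weisbach: ΔP = f(L/D)(ρV²/2) = 0.02362·(1740/0.311)·(794·0.155²/2) = 0.02362·5595·9.538 = 1260 Pa.
Head loss h_f = ΔP/(ρg) = 1260/(794·9.81) = 0.162 m.

h_f ≈ 0.162 m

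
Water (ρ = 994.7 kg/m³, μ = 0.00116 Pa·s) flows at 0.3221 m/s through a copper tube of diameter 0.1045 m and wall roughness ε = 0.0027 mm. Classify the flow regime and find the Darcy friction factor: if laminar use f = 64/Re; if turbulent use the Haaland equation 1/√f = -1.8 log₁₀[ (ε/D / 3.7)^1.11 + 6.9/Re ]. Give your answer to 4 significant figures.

Re = ρVD/μ = 994.7·0.3221·0.1045/0.00116 = 2.886e+04.
Re > 4000 → turbulent. ε/D = 2.7e-06/0.1045 = 2.58e-05; Haaland: 1/√f = -1.8 log₁₀[1.89e-06 + 0.000239] = 6.513, so f = 0.02358.

f ≈ 0.02358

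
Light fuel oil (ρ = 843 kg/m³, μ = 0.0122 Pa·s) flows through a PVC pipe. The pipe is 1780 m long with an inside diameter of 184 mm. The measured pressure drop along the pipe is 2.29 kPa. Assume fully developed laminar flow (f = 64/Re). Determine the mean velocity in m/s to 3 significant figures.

For laminar flow, f = 64/Re with Re = ρVD/μ, so Darcy-Weisbach reduces to ΔP = 32μLV/D². Solving for V: V = ΔP·D²/(32μL) = 2290·(0.184)²/(32·0.0122·1780) = 0.1116 m/s.
Check: Re = ρVD/μ = 843·0.1116·0.184/0.0122 = 1418 < 2300, so the laminar assumption holds.

V ≈ 0.112 m/s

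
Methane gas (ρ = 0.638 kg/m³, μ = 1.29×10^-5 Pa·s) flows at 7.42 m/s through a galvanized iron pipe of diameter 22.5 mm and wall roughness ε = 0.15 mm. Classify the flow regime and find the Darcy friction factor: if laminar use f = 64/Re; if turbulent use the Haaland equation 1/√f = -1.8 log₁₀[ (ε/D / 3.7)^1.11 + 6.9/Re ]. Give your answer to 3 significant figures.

Re = ρVD/μ = 0.638·7.42·0.0225/1.29e-05 = 8257.
Re > 4000 → turbulent. ε/D = 0.00015/0.0225 = 0.00667; Haaland: 1/√f = -1.8 log₁₀[0.000899 + 0.000836] = 4.969, so f = 0.0405.

f ≈ 0.0405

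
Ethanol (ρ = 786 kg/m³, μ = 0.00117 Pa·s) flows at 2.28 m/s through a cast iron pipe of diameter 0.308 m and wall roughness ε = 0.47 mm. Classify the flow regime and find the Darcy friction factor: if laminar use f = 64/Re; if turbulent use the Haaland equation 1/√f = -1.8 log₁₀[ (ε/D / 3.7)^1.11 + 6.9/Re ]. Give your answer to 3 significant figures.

Re = ρVD/μ = 786·2.28·0.308/0.00117 = 4.718e+05.
Re > 4000 → turbulent. ε/D = 0.00047/0.308 = 0.00153; Haaland: 1/√f = -1.8 log₁₀[0.000175 + 1.46e-05] = 6.7, so f = 0.02228.

f ≈ 0.0223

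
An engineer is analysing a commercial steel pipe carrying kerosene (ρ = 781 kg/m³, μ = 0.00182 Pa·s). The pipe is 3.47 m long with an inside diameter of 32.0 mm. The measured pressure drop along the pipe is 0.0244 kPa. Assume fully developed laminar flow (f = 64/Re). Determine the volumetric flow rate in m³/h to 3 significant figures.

Q ≈ 0.358 m³/h

For laminar flow, f = 64/Re with Re = ρVD/μ, so Darcy-Weisbach reduces to ΔP = 32μLV/D². Solving for V: V = ΔP·D²/(32μL) = 24.4·(0.032)²/(32·0.00182·3.47) = 0.1236 m/s.
Check: Re = ρVD/μ = 781·0.1236·0.032/0.00182 = 1698 < 2300, so the laminar assumption holds.
Q = V·A = 0.1236·(π/4·0.032²) = 9.943e-05 m³/s = 0.358 m³/h.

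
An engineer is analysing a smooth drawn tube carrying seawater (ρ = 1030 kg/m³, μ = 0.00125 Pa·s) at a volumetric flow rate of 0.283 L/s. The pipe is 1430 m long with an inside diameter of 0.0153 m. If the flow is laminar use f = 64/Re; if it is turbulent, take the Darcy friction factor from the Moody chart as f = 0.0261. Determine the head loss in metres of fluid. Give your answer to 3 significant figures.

Q = 0.283 L/s = 0.283/1000 = 0.000283 m³/s.
Cross-sectional area A = πD²/4 = π(0.0153)²/4 = 0.0001839 m²; mean velocity V = Q/A = 0.000283/0.0001839 = 1.539 m/s.
Reynolds number Re = ρVD/μ = 1030 · 1.539 · 0.0153 / 0.00125 = 1.941e+04.
Re > 4000 → turbulent; use the Moody-chart value f = 0.0261.
Darcy-Weisbach: ΔP = f(L/D)(ρV²/2) = 0.0261·(1430/0.0153)·(1030·1.539²/2) = 0.0261·9.346e+04·1220 = 2.977e+06 Pa.
Head loss h_f = ΔP/(ρg) = 2.977e+06/(1030·9.81) = 295 m.

h_f ≈ 295 m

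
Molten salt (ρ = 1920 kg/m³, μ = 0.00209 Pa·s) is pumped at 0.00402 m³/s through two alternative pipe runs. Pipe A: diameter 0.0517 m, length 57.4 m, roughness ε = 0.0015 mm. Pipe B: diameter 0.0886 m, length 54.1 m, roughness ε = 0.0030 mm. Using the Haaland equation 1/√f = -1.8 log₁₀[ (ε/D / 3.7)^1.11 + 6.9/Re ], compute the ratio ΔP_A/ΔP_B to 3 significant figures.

Pipe A: V = Q/A = 0.00402/0.002099 = 1.915 m/s; Re = 9.095e+04; ε/D = 2.9e-05; Haaland → f = 0.01829; ΔP_A = f(L/D)(ρV²/2) = 7.149e+04 Pa.
Pipe B: V = Q/A = 0.00402/0.006165 = 0.652 m/s; Re = 5.307e+04; ε/D = 3.39e-05; Haaland → f = 0.02053; ΔP_B = f(L/D)(ρV²/2) = 5116 Pa.
ΔP_A/ΔP_B = 7.149e+04/5116 = 14.0.

ΔP_A/ΔP_B ≈ 14.0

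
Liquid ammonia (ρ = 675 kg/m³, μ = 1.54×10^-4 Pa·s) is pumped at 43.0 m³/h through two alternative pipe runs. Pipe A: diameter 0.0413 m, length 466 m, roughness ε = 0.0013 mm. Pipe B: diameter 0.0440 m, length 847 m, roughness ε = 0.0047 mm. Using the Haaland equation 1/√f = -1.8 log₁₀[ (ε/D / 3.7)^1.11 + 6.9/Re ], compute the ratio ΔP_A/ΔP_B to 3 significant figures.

Pipe A: V = Q/A = 0.01194/0.00134 = 8.916 m/s; Re = 1.614e+06; ε/D = 3.15e-05; Haaland → f = 0.01151; ΔP_A = f(L/D)(ρV²/2) = 3.484e+06 Pa.
Pipe B: V = Q/A = 0.01194/0.001521 = 7.855 m/s; Re = 1.515e+06; ε/D = 0.000107; Haaland → f = 0.01305; ΔP_B = f(L/D)(ρV²/2) = 5.232e+06 Pa.
ΔP_A/ΔP_B = 3.484e+06/5.232e+06 = 0.666.

ΔP_A/ΔP_B ≈ 0.666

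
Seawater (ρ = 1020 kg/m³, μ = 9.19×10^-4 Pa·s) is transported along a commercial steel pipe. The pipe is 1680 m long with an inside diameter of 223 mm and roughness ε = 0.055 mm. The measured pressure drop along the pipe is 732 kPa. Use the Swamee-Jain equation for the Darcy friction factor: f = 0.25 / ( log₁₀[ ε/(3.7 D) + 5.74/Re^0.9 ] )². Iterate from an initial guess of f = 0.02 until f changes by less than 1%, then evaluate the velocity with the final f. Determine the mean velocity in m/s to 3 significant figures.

V ≈ 3.52 m/s

Rearranging Darcy-Weisbach: V = √(2·ΔP·D/(f·L·ρ)). With ε/D = 5.5e-05/0.223 = 0.000247, iterate starting from f = 0.02:
  f = 0.02 → V = √(2·7.32e+05·0.223/(0.02·1680·1020)) = 3.086 m/s; Re = ρVD/μ = 7.639e+05; f → 0.01548
  f = 0.01548 → V = 3.508 m/s; Re = 8.683e+05; f → 0.01537
Converged (Δf/f < 1%). With the final f = 0.01537: V = √(2·7.32e+05·0.223/(0.01537·1680·1020)) = 3.521 m/s.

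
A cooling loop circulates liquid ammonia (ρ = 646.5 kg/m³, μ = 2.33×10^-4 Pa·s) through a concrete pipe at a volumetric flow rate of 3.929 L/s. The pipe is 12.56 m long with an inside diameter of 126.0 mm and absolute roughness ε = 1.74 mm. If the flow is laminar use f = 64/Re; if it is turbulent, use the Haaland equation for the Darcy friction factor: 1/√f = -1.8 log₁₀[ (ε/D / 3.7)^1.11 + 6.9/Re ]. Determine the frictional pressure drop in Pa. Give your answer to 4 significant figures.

ΔP ≈ 137.3 Pa

Q = 3.929 L/s = 3.929/1000 = 0.003929 m³/s.
Cross-sectional area A = πD²/4 = π(0.126)²/4 = 0.01247 m²; mean velocity V = Q/A = 0.003929/0.01247 = 0.3151 m/s.
Reynolds number Re = ρVD/μ = 646.5 · 0.3151 · 0.126 / 0.000233 = 1.102e+05.
Re > 4000 → turbulent. Relative roughness ε/D = 0.00174/0.126 = 0.0138. Haaland: 1/√f = -1.8 log₁₀[(0.0138/3.7)^1.11 + 6.9/1.102e+05] = -1.8 log₁₀[0.00202 + 6.26e-05] = 4.827, so f = 0.04291.
Darcy-Weisbach: ΔP = f(L/D)(ρV²/2) = 0.04291·(12.56/0.126)·(646.5·0.3151²/2) = 0.04291·99.68·32.1 = 137.3 Pa.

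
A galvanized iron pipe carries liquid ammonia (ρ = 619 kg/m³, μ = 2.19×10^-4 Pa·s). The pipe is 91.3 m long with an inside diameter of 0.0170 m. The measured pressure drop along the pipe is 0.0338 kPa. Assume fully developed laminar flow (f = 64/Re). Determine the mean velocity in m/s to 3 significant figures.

V ≈ 0.0153 m/s

For laminar flow, f = 64/Re with Re = ρVD/μ, so Darcy-Weisbach reduces to ΔP = 32μLV/D². Solving for V: V = ΔP·D²/(32μL) = 33.8·(0.017)²/(32·0.000219·91.3) = 0.01527 m/s.
Check: Re = ρVD/μ = 619·0.01527·0.017/0.000219 = 733.6 < 2300, so the laminar assumption holds.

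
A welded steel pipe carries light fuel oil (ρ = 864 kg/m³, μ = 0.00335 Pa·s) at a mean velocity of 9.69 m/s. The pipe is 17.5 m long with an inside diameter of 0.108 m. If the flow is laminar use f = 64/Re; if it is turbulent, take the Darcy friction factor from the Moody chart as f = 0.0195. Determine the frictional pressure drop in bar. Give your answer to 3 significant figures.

Reynolds number Re = ρVD/μ = 864 · 9.69 · 0.108 / 0.00335 = 2.699e+05.
Re > 4000 → turbulent; use the Moody-chart value f = 0.0195.
Darcy-Weisbach: ΔP = f(L/D)(ρV²/2) = 0.0195·(17.5/0.108)·(864·9.69²/2) = 0.0195·162·4.056e+04 = 1.282e+05 Pa.
ΔP = 1.282e+05 Pa = 1.28 bar.

ΔP ≈ 1.28 bar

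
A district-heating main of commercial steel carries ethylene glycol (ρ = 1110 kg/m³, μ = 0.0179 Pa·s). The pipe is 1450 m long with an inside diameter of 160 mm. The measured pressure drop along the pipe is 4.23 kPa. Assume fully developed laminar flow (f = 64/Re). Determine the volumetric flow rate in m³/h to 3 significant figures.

Q ≈ 9.44 m³/h

For laminar flow, f = 64/Re with Re = ρVD/μ, so Darcy-Weisbach reduces to ΔP = 32μLV/D². Solving for V: V = ΔP·D²/(32μL) = 4230·(0.16)²/(32·0.0179·1450) = 0.1304 m/s.
Check: Re = ρVD/μ = 1110·0.1304·0.16/0.0179 = 1294 < 2300, so the laminar assumption holds.
Q = V·A = 0.1304·(π/4·0.16²) = 0.002621 m³/s = 9.44 m³/h.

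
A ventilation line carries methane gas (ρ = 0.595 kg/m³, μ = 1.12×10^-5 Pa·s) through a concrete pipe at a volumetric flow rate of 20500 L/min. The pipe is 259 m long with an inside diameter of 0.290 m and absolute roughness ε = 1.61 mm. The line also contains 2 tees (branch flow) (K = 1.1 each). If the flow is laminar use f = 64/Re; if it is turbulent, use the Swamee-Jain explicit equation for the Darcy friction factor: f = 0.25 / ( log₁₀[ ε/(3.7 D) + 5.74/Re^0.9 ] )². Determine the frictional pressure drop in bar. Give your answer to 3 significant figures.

Q = 20500 L/min = 20500/60000 = 0.3417 m³/s.
Cross-sectional area A = πD²/4 = π(0.29)²/4 = 0.06605 m²; mean velocity V = Q/A = 0.3417/0.06605 = 5.173 m/s.
Reynolds number Re = ρVD/μ = 0.595 · 5.173 · 0.29 / 1.12e-05 = 7.969e+04.
Re > 4000 → turbulent. Relative roughness ε/D = 0.00161/0.29 = 0.00555. Swamee-Jain: f = 0.25/(log₁₀[0.00555/3.7 + 5.74/7.969e+04^0.9])² = 0.25/(log₁₀[0.0015 + 0.000223])² = 0.25/(-2.764)² = 0.03273.
Total minor-loss coefficient ΣK = 2·1.1 = 2.2.
ΔP = [f·L/D + ΣK]·(ρV²/2) = [0.03273·259/0.29 + 2.2]·(0.595·5.173²/2) = [29.23 + 2.2]·7.96 = 250.2 Pa.
ΔP = 250.2 Pa = 0.00250 bar.

ΔP ≈ 0.00250 bar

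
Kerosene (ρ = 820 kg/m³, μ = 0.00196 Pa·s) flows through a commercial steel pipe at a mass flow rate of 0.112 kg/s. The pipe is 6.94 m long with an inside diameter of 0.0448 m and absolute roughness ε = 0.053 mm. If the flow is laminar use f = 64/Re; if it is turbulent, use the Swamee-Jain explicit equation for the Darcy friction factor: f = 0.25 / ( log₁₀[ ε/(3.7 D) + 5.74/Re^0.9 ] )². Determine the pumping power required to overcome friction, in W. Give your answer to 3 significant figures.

P ≈ 0.00257 W

A = πD²/4 = π(0.0448)²/4 = 0.001576 m²; mean velocity V = ṁ/(ρA) = 0.112/(820 · 0.001576) = 0.08665 m/s.
Reynolds number Re = ρVD/μ = 820 · 0.08665 · 0.0448 / 0.00196 = 1624.
Re < 2300 → laminar flow, so f = 64/Re = 64/1624 = 0.03941 (the turbulent correlation is not needed).
Darcy-Weisbach: ΔP = f(L/D)(ρV²/2) = 0.03941·(6.94/0.0448)·(820·0.08665²/2) = 0.03941·154.9·3.078 = 18.79 Pa.
Q = ṁ/ρ = 0.112/820 = 0.0001366 m³/s.
Pumping power P = QΔP = 0.0001366·18.79 = 0.002567 W = 0.00257 W.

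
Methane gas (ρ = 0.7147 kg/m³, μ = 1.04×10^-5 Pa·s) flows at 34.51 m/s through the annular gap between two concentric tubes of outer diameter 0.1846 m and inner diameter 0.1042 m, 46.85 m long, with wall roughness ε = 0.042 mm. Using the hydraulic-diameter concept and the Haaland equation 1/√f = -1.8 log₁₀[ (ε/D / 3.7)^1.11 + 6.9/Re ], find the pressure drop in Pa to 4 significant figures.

Hydraulic diameter D_h = 4A/P = D_o - D_i = 0.1846 - 0.1042 = 0.0804 m.
Re = ρVD_h/μ = 0.7147·34.51·0.0804/1.04e-05 = 1.907e+05.
ε/D_h = 4.2e-05/0.0804 = 0.000522; Haaland gives 1/√f = -1.8 log₁₀[5.32e-05+3.62e-05] = 7.287, so f = 0.01883.
ΔP = f(L/D_h)(ρV²/2) = 0.01883·46.85/0.0804·425.6 = 4670 Pa.

ΔP ≈ 4670 Pa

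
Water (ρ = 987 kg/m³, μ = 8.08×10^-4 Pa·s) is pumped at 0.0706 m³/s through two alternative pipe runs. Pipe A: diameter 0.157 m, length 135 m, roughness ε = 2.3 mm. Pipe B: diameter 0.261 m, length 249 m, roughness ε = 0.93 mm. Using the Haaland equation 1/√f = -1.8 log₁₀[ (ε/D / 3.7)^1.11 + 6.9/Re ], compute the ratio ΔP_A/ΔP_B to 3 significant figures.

Pipe A: V = Q/A = 0.0706/0.01936 = 3.647 m/s; Re = 6.994e+05; ε/D = 0.0146; Haaland → f = 0.04347; ΔP_A = f(L/D)(ρV²/2) = 2.453e+05 Pa.
Pipe B: V = Q/A = 0.0706/0.0535 = 1.32 m/s; Re = 4.207e+05; ε/D = 0.00356; Haaland → f = 0.02779; ΔP_B = f(L/D)(ρV²/2) = 2.278e+04 Pa.
ΔP_A/ΔP_B = 2.453e+05/2.278e+04 = 10.8.

ΔP_A/ΔP_B ≈ 10.8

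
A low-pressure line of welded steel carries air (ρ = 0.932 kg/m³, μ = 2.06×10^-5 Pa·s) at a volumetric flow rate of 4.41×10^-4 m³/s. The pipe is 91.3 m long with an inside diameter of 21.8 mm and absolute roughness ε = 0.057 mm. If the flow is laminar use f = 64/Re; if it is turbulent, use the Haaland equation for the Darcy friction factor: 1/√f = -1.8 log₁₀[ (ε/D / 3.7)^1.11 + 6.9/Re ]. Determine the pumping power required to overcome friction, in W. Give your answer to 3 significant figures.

P ≈ 0.0660 W

Cross-sectional area A = πD²/4 = π(0.0218)²/4 = 0.0003733 m²; mean velocity V = Q/A = 0.000441/0.0003733 = 1.182 m/s.
Reynolds number Re = ρVD/μ = 0.932 · 1.182 · 0.0218 / 2.06e-05 = 1165.
Re < 2300 → laminar flow, so f = 64/Re = 64/1165 = 0.05492 (the turbulent correlation is not needed).
Darcy-Weisbach: ΔP = f(L/D)(ρV²/2) = 0.05492·(91.3/0.0218)·(0.932·1.182²/2) = 0.05492·4188·0.6505 = 149.6 Pa.
Pumping power P = QΔP = 0.000441·149.6 = 0.06599 W = 0.0660 W.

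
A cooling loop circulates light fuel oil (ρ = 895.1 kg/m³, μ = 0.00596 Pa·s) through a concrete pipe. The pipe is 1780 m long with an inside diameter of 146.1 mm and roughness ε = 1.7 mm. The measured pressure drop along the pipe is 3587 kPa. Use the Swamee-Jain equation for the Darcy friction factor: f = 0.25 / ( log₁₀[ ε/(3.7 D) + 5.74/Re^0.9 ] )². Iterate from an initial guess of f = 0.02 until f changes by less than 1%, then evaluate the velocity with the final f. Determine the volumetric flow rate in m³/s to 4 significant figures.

Q ≈ 0.06731 m³/s

Rearranging Darcy-Weisbach: V = √(2·ΔP·D/(f·L·ρ)). With ε/D = 0.0017/0.1461 = 0.0116, iterate starting from f = 0.02:
  f = 0.02 → V = √(2·3.587e+06·0.1461/(0.02·1780·895.1)) = 5.735 m/s; Re = ρVD/μ = 1.258e+05; f → 0.04057
  f = 0.04057 → V = 4.027 m/s; Re = 8.836e+04; f → 0.0408
Converged (Δf/f < 1%). With the final f = 0.0408: V = √(2·3.587e+06·0.1461/(0.0408·1780·895.1)) = 4.015 m/s.
Q = V·A = 4.015·(π/4·0.1461²) = 0.06731 m³/s = 0.06731 m³/s.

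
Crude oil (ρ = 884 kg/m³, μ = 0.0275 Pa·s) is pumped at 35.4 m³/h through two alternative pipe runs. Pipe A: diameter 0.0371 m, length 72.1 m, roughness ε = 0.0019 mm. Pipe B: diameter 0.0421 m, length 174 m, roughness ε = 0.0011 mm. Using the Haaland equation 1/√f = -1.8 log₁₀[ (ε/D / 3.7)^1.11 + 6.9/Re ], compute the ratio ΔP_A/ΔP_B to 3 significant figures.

Pipe A: V = Q/A = 0.009833/0.001081 = 9.096 m/s; Re = 1.085e+04; ε/D = 5.12e-05; Haaland → f = 0.03026; ΔP_A = f(L/D)(ρV²/2) = 2.151e+06 Pa.
Pipe B: V = Q/A = 0.009833/0.001392 = 7.064 m/s; Re = 9560; ε/D = 2.61e-05; Haaland → f = 0.03129; ΔP_B = f(L/D)(ρV²/2) = 2.853e+06 Pa.
ΔP_A/ΔP_B = 2.151e+06/2.853e+06 = 0.754.

ΔP_A/ΔP_B ≈ 0.754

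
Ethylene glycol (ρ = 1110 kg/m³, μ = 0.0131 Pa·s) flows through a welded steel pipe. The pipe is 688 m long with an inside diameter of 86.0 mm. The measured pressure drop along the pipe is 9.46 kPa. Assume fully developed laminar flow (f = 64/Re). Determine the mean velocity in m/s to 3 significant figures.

V ≈ 0.243 m/s

For laminar flow, f = 64/Re with Re = ρVD/μ, so Darcy-Weisbach reduces to ΔP = 32μLV/D². Solving for V: V = ΔP·D²/(32μL) = 9460·(0.086)²/(32·0.0131·688) = 0.2426 m/s.
Check: Re = ρVD/μ = 1110·0.2426·0.086/0.0131 = 1768 < 2300, so the laminar assumption holds.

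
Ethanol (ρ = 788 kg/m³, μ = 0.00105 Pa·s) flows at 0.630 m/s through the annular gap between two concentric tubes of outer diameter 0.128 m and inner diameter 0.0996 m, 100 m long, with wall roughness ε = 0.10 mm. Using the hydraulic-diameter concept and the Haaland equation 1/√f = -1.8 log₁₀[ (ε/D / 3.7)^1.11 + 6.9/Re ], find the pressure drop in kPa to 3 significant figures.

Hydraulic diameter D_h = 4A/P = D_o - D_i = 0.128 - 0.0996 = 0.0284 m.
Re = ρVD_h/μ = 788·0.63·0.0284/0.00105 = 1.343e+04.
ε/D_h = 0.0001/0.0284 = 0.00352; Haaland gives 1/√f = -1.8 log₁₀[0.000443+0.000514] = 5.435, so f = 0.03386.
ΔP = f(L/D_h)(ρV²/2) = 0.03386·100/0.0284·156.4 = 1.864e+04 Pa.
ΔP = 18.6 kPa.

ΔP ≈ 18.6 kPa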